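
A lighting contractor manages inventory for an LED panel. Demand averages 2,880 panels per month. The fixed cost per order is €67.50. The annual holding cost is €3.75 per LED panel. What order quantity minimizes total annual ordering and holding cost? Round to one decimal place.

Q* ≈ 1,115.4 panels

Annual demand D = 2,880 × 12 = 34,560.
EOQ = √(2DS / H) = √(2 × 34,560 × 67.5 / 3.75).
= √(4,665,600 / 3.75) = √1,244,160 ≈ 1115.419.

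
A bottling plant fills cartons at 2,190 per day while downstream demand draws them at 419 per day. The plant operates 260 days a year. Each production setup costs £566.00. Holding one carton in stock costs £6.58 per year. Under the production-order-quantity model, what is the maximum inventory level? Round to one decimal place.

Annual demand D = 419 × 260 = 108,940.
Production build-up factor (1 − d/p) = 1 − 419/2,190 = 0.8087.
Q* = √(2DS / (H(1 − d/p))) = √(2 × 108,940 × 566 / (6.58 × 0.8087)).
= √(123,320,080 / 5.3211) ≈ 4814.118.
Maximum inventory = Q*(1 − d/p) = 4814.118 × 0.8087 ≈ 3893.061.

I_max ≈ 3,893.1 cartons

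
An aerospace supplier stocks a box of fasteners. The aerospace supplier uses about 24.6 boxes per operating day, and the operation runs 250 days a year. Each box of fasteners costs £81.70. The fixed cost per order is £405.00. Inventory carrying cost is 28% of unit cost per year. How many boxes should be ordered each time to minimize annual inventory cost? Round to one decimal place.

Q* ≈ 466.6 boxes

Annual demand D = 24.6 × 250 = 6,150.
Holding cost H = 0.28 × £81.70 = £22.8760 per unit per year.
EOQ = √(2DS / H) = √(2 × 6,150 × 405 / 22.876).
= √(4,981,500 / 22.876) = √217,760.9722 ≈ 466.649.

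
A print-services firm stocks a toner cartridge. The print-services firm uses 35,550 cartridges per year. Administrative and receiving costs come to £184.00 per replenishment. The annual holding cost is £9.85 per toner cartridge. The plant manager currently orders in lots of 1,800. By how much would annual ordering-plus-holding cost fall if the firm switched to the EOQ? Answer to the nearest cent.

Extra cost ≈ £1,147.28 per year

EOQ = √(2DS/H) = √(2 × 35,550 × 184 / 9.85) ≈ 1152.46.
Cost at Q* = (D/Q*)S + (Q*/2)H = √(2DSH) ≈ £11,351.72.
Cost at Q = 1,800: (35,550/1,800)×184 + (1,800/2)×9.85 = £3,634.00 + £8,865.00 = £12,499.00.
Excess = £12,499.00 − £11,351.72 = £1,147.28.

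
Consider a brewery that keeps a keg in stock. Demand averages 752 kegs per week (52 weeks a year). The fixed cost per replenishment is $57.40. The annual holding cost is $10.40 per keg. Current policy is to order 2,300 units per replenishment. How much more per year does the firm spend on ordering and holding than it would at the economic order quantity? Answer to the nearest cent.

Annual demand D = 752 × 52 = 39,104.
EOQ = √(2DS/H) = √(2 × 39,104 × 57.4 / 10.4) ≈ 657.00.
Cost at Q* = (D/Q*)S + (Q*/2)H = √(2DSH) ≈ $6,832.79.
Cost at Q = 2,300: (39,104/2,300)×57.4 + (2,300/2)×10.4 = $975.90 + $11,960.00 = $12,935.90.
Excess = $12,935.90 − $6,832.79 = $6,103.11.

Extra cost ≈ $6,103.11 per year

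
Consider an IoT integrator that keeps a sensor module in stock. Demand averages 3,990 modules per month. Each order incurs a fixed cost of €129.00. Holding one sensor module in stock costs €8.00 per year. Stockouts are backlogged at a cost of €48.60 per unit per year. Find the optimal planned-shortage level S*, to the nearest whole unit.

S* ≈ 190 modules

Annual demand D = 3,990 × 12 = 47,880.
With planned backorders, Q* = √(2DS/H) · √((H+B)/B).
√(2DS/H) = √(2 × 47,880 × 129 / 8) = 1242.630.
√((H+B)/B) = √((8+48.6)/48.6) = 1.0792.
Q* ≈ 1341.010.
S* = Q* · H/(H+B) = 1341.010 × 8/56.6 ≈ 189.542.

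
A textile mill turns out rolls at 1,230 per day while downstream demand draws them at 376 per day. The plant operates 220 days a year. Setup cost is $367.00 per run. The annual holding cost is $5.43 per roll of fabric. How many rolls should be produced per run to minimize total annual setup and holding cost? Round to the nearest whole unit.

Q* ≈ 4,013 rolls

Annual demand D = 376 × 220 = 82,720.
Production build-up factor (1 − d/p) = 1 − 376/1,230 = 0.6943.
Q* = √(2DS / (H(1 − d/p))) = √(2 × 82,720 × 367 / (5.43 × 0.6943)).
= √(60,716,480 / 3.7701) ≈ 4013.072.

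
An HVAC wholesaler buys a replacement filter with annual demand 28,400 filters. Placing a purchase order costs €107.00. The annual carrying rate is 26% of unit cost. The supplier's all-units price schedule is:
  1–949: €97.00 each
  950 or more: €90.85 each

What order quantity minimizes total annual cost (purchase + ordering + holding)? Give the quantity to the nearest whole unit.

Q* ≈ 950 filters

Holding cost per unit per year at price C is H = 0.26·C.
Evaluate total cost at each tier's feasible EOQ or, if the EOQ is below the tier, at the tier's minimum quantity.
EOQ at €97.00 = 490.9 (feasible in tier 1): TC = 28,400×€97.00 + (28,400/490.9)×107 + (490.9/2)×0.26×€97.00 = €2,767,180.51.
EOQ at €90.85 = 507.2 < 950, so use break Q=950: TC = 28,400×€90.85 + (28,400/950.0)×107 + (950.0/2)×0.26×€90.85 = €2,594,558.71.
Lowest total cost is €2,594,558.71 at Q = 950.0.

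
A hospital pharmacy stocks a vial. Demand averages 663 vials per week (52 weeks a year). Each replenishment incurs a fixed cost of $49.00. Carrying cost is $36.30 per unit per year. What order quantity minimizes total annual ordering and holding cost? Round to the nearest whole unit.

Annual demand D = 663 × 52 = 34,476.
EOQ = √(2DS / H) = √(2 × 34,476 × 49 / 36.3).
= √(3,378,648 / 36.3) = √93,075.7025 ≈ 305.083.

Q* ≈ 305 vials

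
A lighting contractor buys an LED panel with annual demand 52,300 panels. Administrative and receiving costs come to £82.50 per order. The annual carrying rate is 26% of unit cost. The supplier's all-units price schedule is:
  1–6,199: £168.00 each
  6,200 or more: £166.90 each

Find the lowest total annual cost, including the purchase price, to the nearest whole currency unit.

Holding cost per unit per year at price C is H = 0.26·C.
Evaluate total cost at each tier's feasible EOQ or, if the EOQ is below the tier, at the tier's minimum quantity.
EOQ at £168.00 = 444.5 (feasible in tier 1): TC = 52,300×£168.00 + (52,300/444.5)×82.5 + (444.5/2)×0.26×£168.00 = £8,805,814.85.
EOQ at £166.90 = 445.9 < 6200, so use break Q=6200: TC = 52,300×£166.90 + (52,300/6200.0)×82.5 + (6200.0/2)×0.26×£166.90 = £8,864,087.33.
Lowest total cost among the candidates is at Q = 444.5.

TC* ≈ £8,805,815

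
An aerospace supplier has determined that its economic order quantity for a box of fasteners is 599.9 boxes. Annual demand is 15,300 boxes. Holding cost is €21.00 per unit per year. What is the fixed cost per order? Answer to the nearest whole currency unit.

The basic EOQ model gives Q* = √(2DS/H); rearrange for the unknown.
From Q* = √(2DS/H): S = Q*²H / (2D) = 599.9² × 21 / (2 × 15,300) = 246.9765.

S ≈ €247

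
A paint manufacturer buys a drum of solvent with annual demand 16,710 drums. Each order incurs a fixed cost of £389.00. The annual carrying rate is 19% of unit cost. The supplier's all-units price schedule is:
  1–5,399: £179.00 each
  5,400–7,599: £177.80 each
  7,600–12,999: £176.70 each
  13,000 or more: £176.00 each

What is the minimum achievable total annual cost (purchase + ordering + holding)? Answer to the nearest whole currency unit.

TC* ≈ £3,012,117

Holding cost per unit per year at price C is H = 0.19·C.
Evaluate total cost at each tier's feasible EOQ or, if the EOQ is below the tier, at the tier's minimum quantity.
EOQ at £179.00 = 618.3 (feasible in tier 1): TC = 16,710×£179.00 + (16,710/618.3)×389 + (618.3/2)×0.19×£179.00 = £3,012,117.19.
EOQ at £177.80 = 620.3 < 5400, so use break Q=5400: TC = 16,710×£177.80 + (16,710/5400.0)×389 + (5400.0/2)×0.19×£177.80 = £3,063,453.14.
EOQ at £176.70 = 622.3 < 7600, so use break Q=7600: TC = 16,710×£176.70 + (16,710/7600.0)×389 + (7600.0/2)×0.19×£176.70 = £3,081,089.69.
EOQ at £176.00 = 623.5 < 13000, so use break Q=13000: TC = 16,710×£176.00 + (16,710/13000.0)×389 + (13000.0/2)×0.19×£176.00 = £3,158,820.01.
Lowest total cost among the candidates is at Q = 618.3.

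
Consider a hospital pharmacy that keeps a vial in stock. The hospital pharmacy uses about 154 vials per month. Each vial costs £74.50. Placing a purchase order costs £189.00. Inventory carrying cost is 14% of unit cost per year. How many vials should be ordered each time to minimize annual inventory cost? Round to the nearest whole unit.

Annual demand D = 154 × 12 = 1,848.
Holding cost H = 0.14 × £74.50 = £10.4300 per unit per year.
EOQ = √(2DS / H) = √(2 × 1,848 × 189 / 10.43).
= √(698,544 / 10.43) = √66,974.4966 ≈ 258.794.

Q* ≈ 259 vials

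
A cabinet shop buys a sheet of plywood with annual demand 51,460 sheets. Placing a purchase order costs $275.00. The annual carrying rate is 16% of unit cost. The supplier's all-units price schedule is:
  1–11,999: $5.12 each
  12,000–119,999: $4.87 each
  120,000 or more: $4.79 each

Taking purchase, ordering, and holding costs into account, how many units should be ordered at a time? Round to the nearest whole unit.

Holding cost per unit per year at price C is H = 0.16·C.
For each price level, check whether its EOQ is feasible; otherwise the best quantity at that price is the breakpoint.
EOQ at $5.12 = 5877.9 (feasible in tier 1): TC = 51,460×$5.12 + (51,460/5877.9)×275 + (5877.9/2)×0.16×$5.12 = $268,290.37.
EOQ at $4.87 = 6026.9 < 12000, so use break Q=12000: TC = 51,460×$4.87 + (51,460/12000.0)×275 + (12000.0/2)×0.16×$4.87 = $256,464.69.
EOQ at $4.79 = 6077.0 < 120000, so use break Q=120000: TC = 51,460×$4.79 + (51,460/120000.0)×275 + (120000.0/2)×0.16×$4.79 = $292,595.33.
Lowest total cost is $256,464.69 at Q = 12000.0.

Q* ≈ 12,000 sheets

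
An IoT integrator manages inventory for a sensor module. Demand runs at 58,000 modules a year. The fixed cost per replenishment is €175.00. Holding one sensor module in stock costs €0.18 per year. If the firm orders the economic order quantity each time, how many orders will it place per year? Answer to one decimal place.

EOQ = √(2DS/H) = √(2 × 58,000 × 175 / 0.18) ≈ 10619.69.
Orders per year = D / Q* = 58,000 / 10619.69 ≈ 5.462.

N ≈ 5.5 orders per year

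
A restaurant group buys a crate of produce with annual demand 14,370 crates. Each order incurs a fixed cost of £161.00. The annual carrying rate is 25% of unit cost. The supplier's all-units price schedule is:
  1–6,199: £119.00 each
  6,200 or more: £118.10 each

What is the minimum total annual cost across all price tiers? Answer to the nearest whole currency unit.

Holding cost per unit per year at price C is H = 0.25·C.
Candidates are each tier's EOQ (if it falls in that tier) and each price-break quantity.
EOQ at £119.00 = 394.4 (feasible in tier 1): TC = 14,370×£119.00 + (14,370/394.4)×161 + (394.4/2)×0.25×£119.00 = £1,721,762.75.
EOQ at £118.10 = 395.9 < 6200, so use break Q=6200: TC = 14,370×£118.10 + (14,370/6200.0)×161 + (6200.0/2)×0.25×£118.10 = £1,788,997.66.
Lowest total cost among the candidates is at Q = 394.4.

TC* ≈ £1,721,763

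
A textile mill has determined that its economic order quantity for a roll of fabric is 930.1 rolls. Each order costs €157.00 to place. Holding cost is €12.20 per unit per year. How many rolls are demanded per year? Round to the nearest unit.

D ≈ 33,612 rolls per year

The basic EOQ model gives Q* = √(2DS/H); rearrange for the unknown.
From Q* = √(2DS/H): D = Q*²H / (2S) = 930.1² × 12.2 / (2 × 157) = 33611.622.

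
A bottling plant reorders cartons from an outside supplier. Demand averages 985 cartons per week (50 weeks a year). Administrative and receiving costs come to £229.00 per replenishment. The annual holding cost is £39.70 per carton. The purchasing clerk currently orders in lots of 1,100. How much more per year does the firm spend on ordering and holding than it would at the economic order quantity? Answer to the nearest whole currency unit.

Annual demand D = 985 × 50 = 49,250.
EOQ = √(2DS/H) = √(2 × 49,250 × 229 / 39.7) ≈ 753.77.
Cost at Q* = (D/Q*)S + (Q*/2)H = √(2DSH) ≈ £29,924.79.
Cost at Q = 1,100: (49,250/1,100)×229 + (1,100/2)×39.7 = £10,252.95 + £21,835.00 = £32,087.95.
Excess = £32,087.95 − £29,924.79 = £2,163.16.

Extra cost ≈ £2,163 per year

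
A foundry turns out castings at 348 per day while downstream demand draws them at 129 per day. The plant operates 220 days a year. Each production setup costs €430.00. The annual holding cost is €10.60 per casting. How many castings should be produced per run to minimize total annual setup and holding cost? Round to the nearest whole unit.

Q* ≈ 1,913 castings

Annual demand D = 129 × 220 = 28,380.
Production build-up factor (1 − d/p) = 1 − 129/348 = 0.6293.
Q* = √(2DS / (H(1 − d/p))) = √(2 × 28,380 × 430 / (10.6 × 0.6293)).
= √(24,406,800 / 6.6707) ≈ 1912.802.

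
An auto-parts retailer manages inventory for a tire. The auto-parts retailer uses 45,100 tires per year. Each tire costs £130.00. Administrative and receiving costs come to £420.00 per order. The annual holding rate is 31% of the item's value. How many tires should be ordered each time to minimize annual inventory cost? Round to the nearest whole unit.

Q* ≈ 970 tires

Holding cost H = 0.31 × £130.00 = £40.3000 per unit per year.
EOQ = √(2DS / H) = √(2 × 45,100 × 420 / 40.3).
= √(37,884,000 / 40.3) = √940,049.6278 ≈ 969.562.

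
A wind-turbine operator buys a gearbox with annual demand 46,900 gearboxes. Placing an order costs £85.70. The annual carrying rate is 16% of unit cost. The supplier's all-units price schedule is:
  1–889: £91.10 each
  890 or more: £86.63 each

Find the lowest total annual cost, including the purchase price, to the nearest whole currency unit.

TC* ≈ £4,073,631

Holding cost per unit per year at price C is H = 0.16·C.
Candidates are each tier's EOQ (if it falls in that tier) and each price-break quantity.
EOQ at £91.10 = 742.6 (feasible in tier 1): TC = 46,900×£91.10 + (46,900/742.6)×85.7 + (742.6/2)×0.16×£91.10 = £4,283,414.58.
EOQ at £86.63 = 761.5 < 890, so use break Q=890: TC = 46,900×£86.63 + (46,900/890.0)×85.7 + (890.0/2)×0.16×£86.63 = £4,073,631.16.
Lowest total cost among the candidates is at Q = 890.0.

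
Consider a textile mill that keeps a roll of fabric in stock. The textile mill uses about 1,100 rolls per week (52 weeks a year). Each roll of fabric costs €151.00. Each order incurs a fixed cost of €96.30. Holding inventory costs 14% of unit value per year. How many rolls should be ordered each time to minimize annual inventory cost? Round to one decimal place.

Annual demand D = 1,100 × 52 = 57,200.
Holding cost H = 0.14 × €151.00 = €21.1400 per unit per year.
EOQ = √(2DS / H) = √(2 × 57,200 × 96.3 / 21.14).
= √(11,016,720 / 21.14) = √521,131.5043 ≈ 721.894.

Q* ≈ 721.9 rolls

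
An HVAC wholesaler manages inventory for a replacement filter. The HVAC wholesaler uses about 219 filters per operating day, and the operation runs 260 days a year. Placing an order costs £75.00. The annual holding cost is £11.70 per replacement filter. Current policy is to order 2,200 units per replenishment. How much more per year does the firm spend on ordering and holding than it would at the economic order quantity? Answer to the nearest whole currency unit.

Extra cost ≈ £4,815 per year

Annual demand D = 219 × 260 = 56,940.
EOQ = √(2DS/H) = √(2 × 56,940 × 75 / 11.7) ≈ 854.40.
Cost at Q* = (D/Q*)S + (Q*/2)H = √(2DSH) ≈ £9,996.48.
Cost at Q = 2,200: (56,940/2,200)×75 + (2,200/2)×11.7 = £1,941.14 + £12,870.00 = £14,811.14.
Excess = £14,811.14 − £9,996.48 = £4,814.65.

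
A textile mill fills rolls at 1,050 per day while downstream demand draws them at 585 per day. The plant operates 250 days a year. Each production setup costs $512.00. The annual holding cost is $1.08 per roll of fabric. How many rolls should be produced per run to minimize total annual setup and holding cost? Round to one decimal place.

Annual demand D = 585 × 250 = 146,250.
Production build-up factor (1 − d/p) = 1 − 585/1,050 = 0.4429.
Q* = √(2DS / (H(1 − d/p))) = √(2 × 146,250 × 512 / (1.08 × 0.4429)).
= √(149,760,000 / 0.4783) ≈ 17695.148.

Q* ≈ 17,695.1 rolls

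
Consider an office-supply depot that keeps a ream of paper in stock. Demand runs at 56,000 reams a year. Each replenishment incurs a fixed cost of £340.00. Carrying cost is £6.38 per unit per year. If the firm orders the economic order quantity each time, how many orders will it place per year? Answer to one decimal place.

N ≈ 22.9 orders per year

EOQ = √(2DS/H) = √(2 × 56,000 × 340 / 6.38) ≈ 2443.08.
Orders per year = D / Q* = 56,000 / 2443.08 ≈ 22.922.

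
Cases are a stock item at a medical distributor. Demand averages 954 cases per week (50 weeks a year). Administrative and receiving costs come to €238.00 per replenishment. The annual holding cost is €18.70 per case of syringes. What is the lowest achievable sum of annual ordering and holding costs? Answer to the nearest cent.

Annual demand D = 954 × 50 = 47,700.
Q* = √(2DS/H) = √(2 × 47,700 × 238 / 18.7) ≈ 1101.90.
At the optimum the two cost components are equal, so total cost = 2·(Q*/2)H = Q*·H.
Minimum total = √(2DSH) = √(2 × 47,700 × 238 × 18.7) ≈ 20605.515.

TC* ≈ €20,605.51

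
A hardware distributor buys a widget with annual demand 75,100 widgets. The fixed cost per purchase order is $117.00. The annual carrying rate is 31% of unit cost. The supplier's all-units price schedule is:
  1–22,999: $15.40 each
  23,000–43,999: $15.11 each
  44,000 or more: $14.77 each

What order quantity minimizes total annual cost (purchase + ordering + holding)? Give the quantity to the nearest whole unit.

Q* ≈ 1,919 widgets

Holding cost per unit per year at price C is H = 0.31·C.
For each price level, check whether its EOQ is feasible; otherwise the best quantity at that price is the breakpoint.
EOQ at $15.40 = 1918.6 (feasible in tier 1): TC = 75,100×$15.40 + (75,100/1918.6)×117 + (1918.6/2)×0.31×$15.40 = $1,165,699.44.
EOQ at $15.11 = 1936.9 < 23000, so use break Q=23000: TC = 75,100×$15.11 + (75,100/23000.0)×117 + (23000.0/2)×0.31×$15.11 = $1,189,010.18.
EOQ at $14.77 = 1959.1 < 44000, so use break Q=44000: TC = 75,100×$14.77 + (75,100/44000.0)×117 + (44000.0/2)×0.31×$14.77 = $1,210,158.10.
Lowest total cost is $1,165,699.44 at Q = 1918.6.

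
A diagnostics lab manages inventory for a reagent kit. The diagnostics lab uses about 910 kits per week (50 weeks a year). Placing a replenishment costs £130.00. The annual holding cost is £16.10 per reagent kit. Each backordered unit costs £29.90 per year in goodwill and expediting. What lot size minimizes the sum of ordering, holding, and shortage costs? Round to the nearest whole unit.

Q* ≈ 1,063 kits

Annual demand D = 910 × 50 = 45,500.
With planned backorders, Q* = √(2DS/H) · √((H+B)/B).
√(2DS/H) = √(2 × 45,500 × 130 / 16.1) = 857.195.
√((H+B)/B) = √((16.1+29.9)/29.9) = 1.2403.
Q* ≈ 1063.219.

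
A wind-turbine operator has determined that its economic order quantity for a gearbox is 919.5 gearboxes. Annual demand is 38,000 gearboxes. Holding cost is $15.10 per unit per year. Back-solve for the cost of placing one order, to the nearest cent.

S ≈ $167.98

The basic EOQ model gives Q* = √(2DS/H); rearrange for the unknown.
From Q* = √(2DS/H): S = Q*²H / (2D) = 919.5² × 15.1 / (2 × 38,000) = 167.9836.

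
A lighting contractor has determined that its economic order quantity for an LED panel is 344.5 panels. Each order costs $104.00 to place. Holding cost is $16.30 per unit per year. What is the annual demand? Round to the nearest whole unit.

Squaring Q* = √(2DS/H) gives Q*² = 2DS/H.
From Q* = √(2DS/H): D = Q*²H / (2S) = 344.5² × 16.3 / (2 × 104) = 9300.423.

D ≈ 9,300 panels per year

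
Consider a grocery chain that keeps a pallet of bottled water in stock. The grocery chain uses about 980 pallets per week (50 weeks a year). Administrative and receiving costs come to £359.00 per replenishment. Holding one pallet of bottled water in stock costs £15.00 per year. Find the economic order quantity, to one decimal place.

Q* ≈ 1,531.5 pallets

Annual demand D = 980 × 50 = 49,000.
EOQ = √(2DS / H) = √(2 × 49,000 × 359 / 15).
= √(35,182,000 / 15) = √2,345,466.6667 ≈ 1531.492.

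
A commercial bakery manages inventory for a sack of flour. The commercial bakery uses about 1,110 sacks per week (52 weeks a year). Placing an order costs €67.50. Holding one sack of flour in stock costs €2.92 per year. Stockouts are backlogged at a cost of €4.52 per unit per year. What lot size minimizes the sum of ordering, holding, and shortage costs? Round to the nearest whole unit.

Q* ≈ 2,096 sacks

Annual demand D = 1,110 × 52 = 57,720.
With planned backorders, Q* = √(2DS/H) · √((H+B)/B).
√(2DS/H) = √(2 × 57,720 × 67.5 / 2.92) = 1633.573.
√((H+B)/B) = √((2.92+4.52)/4.52) = 1.2830.
Q* ≈ 2095.829.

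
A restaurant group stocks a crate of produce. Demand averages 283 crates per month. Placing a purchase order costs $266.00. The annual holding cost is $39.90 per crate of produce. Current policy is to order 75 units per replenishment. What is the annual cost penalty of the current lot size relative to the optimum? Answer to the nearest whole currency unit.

Extra cost ≈ $5,050 per year

Annual demand D = 283 × 12 = 3,396.
EOQ = √(2DS/H) = √(2 × 3,396 × 266 / 39.9) ≈ 212.79.
Cost at Q* = (D/Q*)S + (Q*/2)H = √(2DSH) ≈ $8,490.36.
Cost at Q = 75: (3,396/75)×266 + (75/2)×39.9 = $12,044.48 + $1,496.25 = $13,540.73.
Excess = $13,540.73 − $8,490.36 = $5,050.37.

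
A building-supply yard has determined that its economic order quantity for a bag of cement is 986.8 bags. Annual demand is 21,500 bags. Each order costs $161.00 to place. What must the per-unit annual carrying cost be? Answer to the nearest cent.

H ≈ $7.11

Invert the EOQ relation Q*² = 2DS/H.
From Q* = √(2DS/H): H = 2DS / Q*² = 2 × 21,500 × 161 / 986.8² = 7.1095.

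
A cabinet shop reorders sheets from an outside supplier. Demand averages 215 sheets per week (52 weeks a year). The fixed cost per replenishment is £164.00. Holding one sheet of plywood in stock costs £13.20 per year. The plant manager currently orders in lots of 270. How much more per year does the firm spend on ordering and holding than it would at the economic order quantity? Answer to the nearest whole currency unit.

Extra cost ≈ £1,615 per year

Annual demand D = 215 × 52 = 11,180.
EOQ = √(2DS/H) = √(2 × 11,180 × 164 / 13.2) ≈ 527.07.
Cost at Q* = (D/Q*)S + (Q*/2)H = √(2DSH) ≈ £6,957.37.
Cost at Q = 270: (11,180/270)×164 + (270/2)×13.2 = £6,790.81 + £1,782.00 = £8,572.81.
Excess = £8,572.81 − £6,957.37 = £1,615.45.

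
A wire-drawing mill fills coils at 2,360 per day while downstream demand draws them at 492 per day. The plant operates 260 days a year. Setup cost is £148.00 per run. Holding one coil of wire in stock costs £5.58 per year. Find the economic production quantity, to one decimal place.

Annual demand D = 492 × 260 = 127,920.
Production build-up factor (1 − d/p) = 1 − 492/2,360 = 0.7915.
Q* = √(2DS / (H(1 − d/p))) = √(2 × 127,920 × 148 / (5.58 × 0.7915)).
= √(37,864,320 / 4.4167) ≈ 2927.963.

Q* ≈ 2,928.0 coils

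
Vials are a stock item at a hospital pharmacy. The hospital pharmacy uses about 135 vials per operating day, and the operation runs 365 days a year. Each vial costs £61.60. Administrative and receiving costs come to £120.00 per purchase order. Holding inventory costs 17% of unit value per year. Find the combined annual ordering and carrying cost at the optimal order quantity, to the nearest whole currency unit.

Annual demand D = 135 × 365 = 49,275.
Holding cost H = 0.17 × £61.60 = £10.4720 per unit per year.
EOQ = √(2DS/H) = √(2 × 49,275 × 120 / 10.472) ≈ 1062.68.
At Q*, ordering cost (D/Q*)S equals holding cost (Q*/2)H, each = √(DSH/2).
Minimum total = √(2DSH) = √(2 × 49,275 × 120 × 10.472) ≈ 11128.426.

TC* ≈ £11,128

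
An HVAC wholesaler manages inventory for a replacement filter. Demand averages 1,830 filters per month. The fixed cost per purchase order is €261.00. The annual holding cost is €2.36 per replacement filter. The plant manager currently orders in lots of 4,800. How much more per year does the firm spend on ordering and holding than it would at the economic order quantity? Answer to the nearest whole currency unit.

Annual demand D = 1,830 × 12 = 21,960.
EOQ = √(2DS/H) = √(2 × 21,960 × 261 / 2.36) ≈ 2203.92.
Cost at Q* = (D/Q*)S + (Q*/2)H = √(2DSH) ≈ €5,201.25.
Cost at Q = 4,800: (21,960/4,800)×261 + (4,800/2)×2.36 = €1,194.08 + €5,664.00 = €6,858.07.
Excess = €6,858.07 − €5,201.25 = €1,656.83.

Extra cost ≈ €1,657 per year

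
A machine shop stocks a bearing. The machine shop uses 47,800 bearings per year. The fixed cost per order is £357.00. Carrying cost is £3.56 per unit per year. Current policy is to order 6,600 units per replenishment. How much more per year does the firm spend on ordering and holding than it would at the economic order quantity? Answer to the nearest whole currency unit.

Extra cost ≈ £3,311 per year

EOQ = √(2DS/H) = √(2 × 47,800 × 357 / 3.56) ≈ 3096.26.
Cost at Q* = (D/Q*)S + (Q*/2)H = √(2DSH) ≈ £11,022.70.
Cost at Q = 6,600: (47,800/6,600)×357 + (6,600/2)×3.56 = £2,585.55 + £11,748.00 = £14,333.55.
Excess = £14,333.55 − £11,022.70 = £3,310.84.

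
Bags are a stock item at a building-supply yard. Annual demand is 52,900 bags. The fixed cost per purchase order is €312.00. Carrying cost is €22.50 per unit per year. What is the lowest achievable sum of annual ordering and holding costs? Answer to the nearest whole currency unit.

The optimal lot size = √(2DS/H) = √(2 × 52,900 × 312 / 22.5) ≈ 1211.24.
At the optimum the two cost components are equal, so total cost = 2·(Q*/2)H = Q*·H.
Minimum total = √(2DSH) = √(2 × 52,900 × 312 × 22.5) ≈ 27252.816.

TC* ≈ €27,253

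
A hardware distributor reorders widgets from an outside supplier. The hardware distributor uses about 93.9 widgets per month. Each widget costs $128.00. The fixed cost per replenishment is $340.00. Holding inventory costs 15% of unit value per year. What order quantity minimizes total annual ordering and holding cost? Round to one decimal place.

Q* ≈ 199.8 widgets

Annual demand D = 93.9 × 12 = 1,126.8.
Holding cost H = 0.15 × $128.00 = $19.2000 per unit per year.
EOQ = √(2DS / H) = √(2 × 1,126.8 × 340 / 19.2).
= √(766,224 / 19.2) = √39,907.5 ≈ 199.769.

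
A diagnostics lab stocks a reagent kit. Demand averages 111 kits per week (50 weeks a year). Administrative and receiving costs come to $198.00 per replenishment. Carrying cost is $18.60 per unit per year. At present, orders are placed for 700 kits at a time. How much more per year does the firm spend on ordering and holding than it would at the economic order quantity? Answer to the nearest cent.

Annual demand D = 111 × 50 = 5,550.
EOQ = √(2DS/H) = √(2 × 5,550 × 198 / 18.6) ≈ 343.75.
Cost at Q* = (D/Q*)S + (Q*/2)H = √(2DSH) ≈ $6,393.67.
Cost at Q = 700: (5,550/700)×198 + (700/2)×18.6 = $1,569.86 + $6,510.00 = $8,079.86.
Excess = $8,079.86 − $6,393.67 = $1,686.18.

Extra cost ≈ $1,686.18 per year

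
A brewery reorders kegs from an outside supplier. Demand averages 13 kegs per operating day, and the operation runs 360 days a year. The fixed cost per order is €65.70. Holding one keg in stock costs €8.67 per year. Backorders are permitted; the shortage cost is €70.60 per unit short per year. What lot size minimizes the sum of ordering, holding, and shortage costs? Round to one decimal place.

Q* ≈ 282.2 kegs

Annual demand D = 13 × 360 = 4,680.
With planned backorders, Q* = √(2DS/H) · √((H+B)/B).
√(2DS/H) = √(2 × 4,680 × 65.7 / 8.67) = 266.324.
√((H+B)/B) = √((8.67+70.6)/70.6) = 1.0596.
Q* ≈ 282.204.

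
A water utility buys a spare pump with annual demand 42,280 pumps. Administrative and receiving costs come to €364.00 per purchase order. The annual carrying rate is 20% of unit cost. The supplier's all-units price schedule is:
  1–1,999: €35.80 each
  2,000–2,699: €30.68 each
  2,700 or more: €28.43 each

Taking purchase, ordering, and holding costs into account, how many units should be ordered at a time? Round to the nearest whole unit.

Q* ≈ 2,700 pumps

Holding cost per unit per year at price C is H = 0.20·C.
Evaluate total cost at each tier's feasible EOQ or, if the EOQ is below the tier, at the tier's minimum quantity.
Tier 1 (€35.80): EOQ = 2073.4 exceeds tier's upper bound 1999, so this tier is dominated.
EOQ at €30.68 = 2239.7 (feasible in tier 2): TC = 42,280×€30.68 + (42,280/2239.7)×364 + (2239.7/2)×0.20×€30.68 = €1,310,893.22.
EOQ at €28.43 = 2326.6 < 2700, so use break Q=2700: TC = 42,280×€28.43 + (42,280/2700.0)×364 + (2700.0/2)×0.20×€28.43 = €1,215,396.47.
Lowest total cost is €1,215,396.47 at Q = 2700.0.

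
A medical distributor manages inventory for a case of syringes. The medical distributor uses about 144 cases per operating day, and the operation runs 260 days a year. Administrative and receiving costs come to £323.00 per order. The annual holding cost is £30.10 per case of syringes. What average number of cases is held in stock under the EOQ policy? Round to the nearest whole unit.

Annual demand D = 144 × 260 = 37,440.
Q* = √(2DS/H) = √(2 × 37,440 × 323 / 30.1) ≈ 896.40.
Average inventory = Q*/2 ≈ 896.40 / 2 = 448.199.

Average inventory ≈ 448 cases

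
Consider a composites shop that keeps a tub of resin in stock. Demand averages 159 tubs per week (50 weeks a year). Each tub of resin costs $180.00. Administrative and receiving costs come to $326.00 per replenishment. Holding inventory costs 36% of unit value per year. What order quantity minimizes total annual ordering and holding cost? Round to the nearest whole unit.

Annual demand D = 159 × 50 = 7,950.
Holding cost H = 0.36 × $180.00 = $64.8000 per unit per year.
EOQ = √(2DS / H) = √(2 × 7,950 × 326 / 64.8).
= √(5,183,400 / 64.8) = √79,990.7407 ≈ 282.826.

Q* ≈ 283 tubs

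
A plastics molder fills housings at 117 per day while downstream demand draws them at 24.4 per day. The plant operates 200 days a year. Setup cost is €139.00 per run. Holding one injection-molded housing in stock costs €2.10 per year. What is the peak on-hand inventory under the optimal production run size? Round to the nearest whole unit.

I_max ≈ 715 housings

Annual demand D = 24.4 × 200 = 4,880.
Production build-up factor (1 − d/p) = 1 − 24.4/117 = 0.7915.
Q* = √(2DS / (H(1 − d/p))) = √(2 × 4,880 × 139 / (2.1 × 0.7915)).
= √(1,356,640 / 1.6621) ≈ 903.462.
Maximum inventory = Q*(1 − d/p) = 903.462 × 0.7915 ≈ 715.048.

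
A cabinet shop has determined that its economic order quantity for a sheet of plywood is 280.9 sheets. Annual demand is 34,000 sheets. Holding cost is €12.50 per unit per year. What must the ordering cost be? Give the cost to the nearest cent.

Squaring Q* = √(2DS/H) gives Q*² = 2DS/H.
From Q* = √(2DS/H): S = Q*²H / (2D) = 280.9² × 12.5 / (2 × 34,000) = 14.5046.

S ≈ €14.50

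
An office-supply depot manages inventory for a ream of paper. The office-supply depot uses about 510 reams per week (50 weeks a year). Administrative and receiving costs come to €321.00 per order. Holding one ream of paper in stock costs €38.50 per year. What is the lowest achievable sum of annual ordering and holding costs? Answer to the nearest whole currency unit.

TC* ≈ €25,105

Annual demand D = 510 × 50 = 25,500.
The optimal lot size = √(2DS/H) = √(2 × 25,500 × 321 / 38.5) ≈ 652.09.
At the optimum the two cost components are equal, so total cost = 2·(Q*/2)H = Q*·H.
Minimum total = √(2DSH) = √(2 × 25,500 × 321 × 38.5) ≈ 25105.448.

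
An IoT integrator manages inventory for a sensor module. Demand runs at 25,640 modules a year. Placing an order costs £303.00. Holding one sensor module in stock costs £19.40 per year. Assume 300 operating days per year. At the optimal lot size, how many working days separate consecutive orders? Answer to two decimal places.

T ≈ 10.47 days

The optimal lot size = √(2DS/H) = √(2 × 25,640 × 303 / 19.4) ≈ 894.94.
Cycle time = Q*/D × 300 = 894.94 / 25,640 × 300 ≈ 10.471 days.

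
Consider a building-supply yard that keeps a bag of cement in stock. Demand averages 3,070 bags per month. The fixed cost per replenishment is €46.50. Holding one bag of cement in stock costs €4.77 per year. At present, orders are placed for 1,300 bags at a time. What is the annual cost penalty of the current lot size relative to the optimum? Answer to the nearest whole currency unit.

Annual demand D = 3,070 × 12 = 36,840.
EOQ = √(2DS/H) = √(2 × 36,840 × 46.5 / 4.77) ≈ 847.50.
Cost at Q* = (D/Q*)S + (Q*/2)H = √(2DSH) ≈ €4,042.60.
Cost at Q = 1,300: (36,840/1,300)×46.5 + (1,300/2)×4.77 = €1,317.74 + €3,100.50 = €4,418.24.
Excess = €4,418.24 − €4,042.60 = €375.64.

Extra cost ≈ €376 per year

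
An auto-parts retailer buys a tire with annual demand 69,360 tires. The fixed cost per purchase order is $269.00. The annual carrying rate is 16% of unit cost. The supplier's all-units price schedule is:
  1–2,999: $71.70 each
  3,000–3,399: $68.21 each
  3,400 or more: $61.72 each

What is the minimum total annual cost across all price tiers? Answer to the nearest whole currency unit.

TC* ≈ $4,303,175

Holding cost per unit per year at price C is H = 0.16·C.
Candidates are each tier's EOQ (if it falls in that tier) and each price-break quantity.
EOQ at $71.70 = 1803.5 (feasible in tier 1): TC = 69,360×$71.70 + (69,360/1803.5)×269 + (1803.5/2)×0.16×$71.70 = $4,993,802.23.
EOQ at $68.21 = 1849.1 < 3000, so use break Q=3000: TC = 69,360×$68.21 + (69,360/3000.0)×269 + (3000.0/2)×0.16×$68.21 = $4,753,635.28.
EOQ at $61.72 = 1943.9 < 3400, so use break Q=3400: TC = 69,360×$61.72 + (69,360/3400.0)×269 + (3400.0/2)×0.16×$61.72 = $4,303,174.64.
Lowest total cost among the candidates is at Q = 3400.0.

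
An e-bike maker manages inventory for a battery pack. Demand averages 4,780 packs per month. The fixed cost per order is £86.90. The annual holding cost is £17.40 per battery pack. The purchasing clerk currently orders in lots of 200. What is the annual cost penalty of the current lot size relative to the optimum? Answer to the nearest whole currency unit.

Extra cost ≈ £13,492 per year

Annual demand D = 4,780 × 12 = 57,360.
EOQ = √(2DS/H) = √(2 × 57,360 × 86.9 / 17.4) ≈ 756.93.
Cost at Q* = (D/Q*)S + (Q*/2)H = √(2DSH) ≈ £13,170.56.
Cost at Q = 200: (57,360/200)×86.9 + (200/2)×17.4 = £24,922.92 + £1,740.00 = £26,662.92.
Excess = £26,662.92 − £13,170.56 = £13,492.36.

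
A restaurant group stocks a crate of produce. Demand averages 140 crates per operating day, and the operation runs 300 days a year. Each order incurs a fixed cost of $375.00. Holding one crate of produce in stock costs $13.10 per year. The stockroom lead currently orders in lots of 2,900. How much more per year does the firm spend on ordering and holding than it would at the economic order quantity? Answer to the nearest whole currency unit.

Extra cost ≈ $4,112 per year

Annual demand D = 140 × 300 = 42,000.
EOQ = √(2DS/H) = √(2 × 42,000 × 375 / 13.1) ≈ 1550.67.
Cost at Q* = (D/Q*)S + (Q*/2)H = √(2DSH) ≈ $20,313.79.
Cost at Q = 2,900: (42,000/2,900)×375 + (2,900/2)×13.1 = $5,431.03 + $18,995.00 = $24,426.03.
Excess = $24,426.03 − $20,313.79 = $4,112.25.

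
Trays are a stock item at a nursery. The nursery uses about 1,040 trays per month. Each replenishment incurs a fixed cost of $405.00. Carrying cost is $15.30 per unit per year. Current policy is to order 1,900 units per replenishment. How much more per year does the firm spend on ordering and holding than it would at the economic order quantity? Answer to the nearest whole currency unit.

Annual demand D = 1,040 × 12 = 12,480.
EOQ = √(2DS/H) = √(2 × 12,480 × 405 / 15.3) ≈ 812.84.
Cost at Q* = (D/Q*)S + (Q*/2)H = √(2DSH) ≈ $12,436.42.
Cost at Q = 1,900: (12,480/1,900)×405 + (1,900/2)×15.3 = $2,660.21 + $14,535.00 = $17,195.21.
Excess = $17,195.21 − $12,436.42 = $4,758.79.

Extra cost ≈ $4,759 per year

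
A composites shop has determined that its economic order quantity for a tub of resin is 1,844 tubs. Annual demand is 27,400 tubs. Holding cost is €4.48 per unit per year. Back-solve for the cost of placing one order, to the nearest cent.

Squaring Q* = √(2DS/H) gives Q*² = 2DS/H.
From Q* = √(2DS/H): S = Q*²H / (2D) = 1,844² × 4.48 / (2 × 27,400) = 277.9837.

S ≈ €277.98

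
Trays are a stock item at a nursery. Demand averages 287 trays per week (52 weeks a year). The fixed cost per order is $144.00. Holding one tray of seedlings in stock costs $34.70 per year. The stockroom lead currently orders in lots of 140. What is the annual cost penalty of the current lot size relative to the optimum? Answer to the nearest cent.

Extra cost ≈ $5,566.93 per year

Annual demand D = 287 × 52 = 14,924.
EOQ = √(2DS/H) = √(2 × 14,924 × 144 / 34.7) ≈ 351.94.
Cost at Q* = (D/Q*)S + (Q*/2)H = √(2DSH) ≈ $12,212.47.
Cost at Q = 140: (14,924/140)×144 + (140/2)×34.7 = $15,350.40 + $2,429.00 = $17,779.40.
Excess = $17,779.40 − $12,212.47 = $5,566.93.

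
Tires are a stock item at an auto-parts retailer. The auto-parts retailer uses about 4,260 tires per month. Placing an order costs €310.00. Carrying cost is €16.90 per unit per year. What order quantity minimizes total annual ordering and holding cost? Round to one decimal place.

Q* ≈ 1,369.5 tires

Annual demand D = 4,260 × 12 = 51,120.
EOQ = √(2DS / H) = √(2 × 51,120 × 310 / 16.9).
= √(31,694,400 / 16.9) = √1,875,408.284 ≈ 1369.455.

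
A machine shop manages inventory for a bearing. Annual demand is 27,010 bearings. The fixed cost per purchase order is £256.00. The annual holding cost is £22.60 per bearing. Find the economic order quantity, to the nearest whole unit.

EOQ = √(2DS / H) = √(2 × 27,010 × 256 / 22.6).
= √(13,829,120 / 22.6) = √611,907.9646 ≈ 782.245.

Q* ≈ 782 bearings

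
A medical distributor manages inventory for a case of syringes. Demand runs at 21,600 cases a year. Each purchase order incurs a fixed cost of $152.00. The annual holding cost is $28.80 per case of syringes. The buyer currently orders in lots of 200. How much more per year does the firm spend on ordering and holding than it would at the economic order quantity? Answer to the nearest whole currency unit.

EOQ = √(2DS/H) = √(2 × 21,600 × 152 / 28.8) ≈ 477.49.
Cost at Q* = (D/Q*)S + (Q*/2)H = √(2DSH) ≈ $13,751.81.
Cost at Q = 200: (21,600/200)×152 + (200/2)×28.8 = $16,416.00 + $2,880.00 = $19,296.00.
Excess = $19,296.00 − $13,751.81 = $5,544.19.

Extra cost ≈ $5,544 per year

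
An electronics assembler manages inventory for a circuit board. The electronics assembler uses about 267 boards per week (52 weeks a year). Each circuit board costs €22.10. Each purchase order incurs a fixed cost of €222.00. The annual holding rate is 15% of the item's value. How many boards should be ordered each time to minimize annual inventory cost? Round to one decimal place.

Annual demand D = 267 × 52 = 13,884.
Holding cost H = 0.15 × €22.10 = €3.3150 per unit per year.
EOQ = √(2DS / H) = √(2 × 13,884 × 222 / 3.315).
= √(6,164,496 / 3.315) = √1,859,576.4706 ≈ 1363.663.

Q* ≈ 1,363.7 boards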